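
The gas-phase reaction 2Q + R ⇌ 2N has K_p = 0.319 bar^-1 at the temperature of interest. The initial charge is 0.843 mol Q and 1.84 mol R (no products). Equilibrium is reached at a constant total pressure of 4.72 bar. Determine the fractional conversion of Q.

X = 0.499

Let X = conversion of Q (basis 0.843 mol Q); extent of reaction ξ = 0.421X.
Mole table: n_Q = 0.843 − 0.843X; n_R = 1.84 − 0.421X; n_N = 0.843X.
Total moles n_T = 2.68 − 0.421X.
With p_i = (n_i/n_T)P, K_p = p_N^2 / (p_Q^2 p_R).
Substituting and setting equal to 0.319 bar^-1 gives a polynomial in X; the root in (0,1) is X = 0.499.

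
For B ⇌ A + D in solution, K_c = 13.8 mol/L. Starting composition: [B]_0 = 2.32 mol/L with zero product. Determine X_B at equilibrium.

X = 0.872

Let X = conversion of B; extent ξ = 2.32·X mol/L.
Concentrations: [B] = 2.32 − 2.32X; [A] = 2.32X; [D] = 2.32X.
K_c = [A] [D] / ([B]).
This equals 13.8 at X = 0.872 (the root in 0 < X < 1).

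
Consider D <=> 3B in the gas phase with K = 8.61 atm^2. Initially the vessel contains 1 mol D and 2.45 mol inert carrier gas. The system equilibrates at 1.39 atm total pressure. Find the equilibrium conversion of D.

X = 0.857

Take 1 mol D as basis and let X be its fractional conversion, so ξ = X.
Mole table: n_D = 1 − X; n_B = 3X; n_I = 2.45 (inert).
Summing: n_T = 3.45 + 2X.
y_i = n_i/n_T, p_i = y_i·P. K = p_B^3 / (p_D).
This yields a degree-3 equation in X; solving on (0,1), X = 0.857.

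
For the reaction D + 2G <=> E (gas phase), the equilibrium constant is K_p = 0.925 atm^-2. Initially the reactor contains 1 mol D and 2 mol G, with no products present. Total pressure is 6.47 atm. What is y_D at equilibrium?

Take 1 mol D as basis and let X be its fractional conversion, so ξ = X.
Moles: n_D = 1 − X; n_G = 2 − 2X; n_E = X.
Total moles n_T = 3 − 2X.
With p_i = (n_i/n_T)P, K_p = p_E / (p_D p_G^2).
Substituting and setting equal to 0.925 atm^-2 gives a polynomial in X; the root in (0,1) is X = 0.782.
Then n_D = 0.218, n_T = 1.44, so y_D = 0.152.

y_D = 0.152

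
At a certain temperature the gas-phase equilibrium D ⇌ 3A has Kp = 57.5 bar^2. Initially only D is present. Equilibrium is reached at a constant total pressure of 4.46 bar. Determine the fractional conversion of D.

Let X = conversion of D (basis 1 mol D); extent of reaction ξ = X.
Mole table: n_D = 1 − X; n_A = 3X.
Total moles n_T = 1 + 2X.
y_i = n_i/n_T, p_i = y_i·P. Kp = p_A^3 / (p_D).
Equating to 57.5 bar^2 and solving on 0 < X < 1: X = 0.593.

X = 0.593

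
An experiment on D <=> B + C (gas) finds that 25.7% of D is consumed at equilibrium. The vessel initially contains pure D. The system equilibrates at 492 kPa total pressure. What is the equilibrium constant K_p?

K_p = 34.8 kPa

Take 1 mol D as basis and let X be its fractional conversion, so ξ = X.
Mole table: n_D = 1 − X; n_B = X; n_C = X.
Summing: n_T = 1 + X.
At X = 0.257: n_D = 0.743, n_B = 0.257, n_C = 0.257, n_T = 1.26.
p_i = (n_i/n_T)·P. K_p = p_B p_C / (p_D) = 34.8 kPa.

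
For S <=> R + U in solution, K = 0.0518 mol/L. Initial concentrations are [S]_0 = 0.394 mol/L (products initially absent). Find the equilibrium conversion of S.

Let X = conversion of S; extent ξ = 0.394·X mol/L.
Concentrations: [S] = 0.394 − 0.394X; [R] = 0.394X; [U] = 0.394X.
K = [R] [U] / ([S]).
This equals 0.0518 at X = 0.303 (the root in 0 < X < 1).

X = 0.303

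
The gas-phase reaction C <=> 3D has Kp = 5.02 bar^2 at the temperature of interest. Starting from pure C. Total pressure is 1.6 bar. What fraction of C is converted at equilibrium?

X = 0.525

Let X = conversion of C (basis 1 mol C); extent of reaction ξ = X.
Mole table: n_C = 1 − X; n_D = 3X.
n_T = Σnᵢ = 1 + 2X.
y_i = n_i/n_T, p_i = y_i·P. Kp = p_D^3 / (p_C).
This yields a degree-3 equation in X; solving on (0,1), X = 0.525.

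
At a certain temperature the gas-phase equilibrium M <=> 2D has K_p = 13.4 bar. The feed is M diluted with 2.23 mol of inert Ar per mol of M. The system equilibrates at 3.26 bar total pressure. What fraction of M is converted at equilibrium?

X = 0.834

Let X = conversion of M (basis 1 mol M); extent of reaction ξ = X.
Species balance: n_M = 1 − X; n_D = 2X; n_I = 2.23 (inert).
Total moles n_T = 3.23 + X.
y_i = n_i/n_T, p_i = y_i·P. K_p = p_D^2 / (p_M).
Substituting and setting equal to 13.4 bar gives a polynomial in X; the root in (0,1) is X = 0.834.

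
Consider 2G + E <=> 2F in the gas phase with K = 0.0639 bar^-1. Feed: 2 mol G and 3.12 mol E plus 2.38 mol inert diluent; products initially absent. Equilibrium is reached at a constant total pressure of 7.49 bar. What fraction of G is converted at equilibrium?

Let X = conversion of G (basis 2 mol G); extent of reaction ξ = X.
Species balance: n_G = 2 − 2X; n_E = 3.12 − X; n_F = 2X; n_I = 2.38 (inert).
Total moles n_T = 7.5 − X.
Mole fractions y_i = n_i/n_T; K = p_F^2 / (p_G^2 p_E) with p_i = y_i·P.
This yields a degree-3 equation in X; solving on (0,1), X = 0.302.

X = 0.302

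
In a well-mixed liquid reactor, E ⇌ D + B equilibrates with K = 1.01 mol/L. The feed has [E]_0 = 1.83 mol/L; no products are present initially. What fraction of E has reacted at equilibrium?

Let X = conversion of E; extent ξ = 1.83·X mol/L.
Concentrations: [E] = 1.83 − 1.83X; [D] = 1.83X; [B] = 1.83X.
K = [D] [B] / ([E]).
Setting equal to 1.01 and solving for X on (0,1) gives X = 0.517.

X = 0.517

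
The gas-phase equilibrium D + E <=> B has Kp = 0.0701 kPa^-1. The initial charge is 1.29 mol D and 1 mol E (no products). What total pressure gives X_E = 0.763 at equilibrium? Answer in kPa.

P = 133 kPa

Basis: 1 mol E initially; let X = conversion of E. Extent ξ = X.
Moles: n_D = 1.29 − X; n_E = 1 − X; n_B = X.
Total moles n_T = 2.29 − X.
Kp = p_B / (p_D p_E) with p_i = (n_i/n_T)·P.
At X = 0.763: the mole-fraction product g(X) = Π y_i^ν_i = 9.328. Since Kp = g(X)·P^{-1}, P = (g/Kp)^(1/1) = (9.328/0.0701)^(1/1) = 133 kPa.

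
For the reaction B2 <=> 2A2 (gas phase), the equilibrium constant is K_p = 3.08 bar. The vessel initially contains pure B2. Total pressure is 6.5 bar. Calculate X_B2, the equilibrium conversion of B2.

Let X = conversion of B2 (basis 1 mol B2); extent of reaction ξ = X.
Moles: n_B2 = 1 − X; n_A2 = 2X.
n_T = Σnᵢ = 1 + X.
With p_i = (n_i/n_T)P, K_p = p_A2^2 / (p_B2).
This yields a degree-2 equation in X; solving on (0,1), X = 0.325.

X = 0.325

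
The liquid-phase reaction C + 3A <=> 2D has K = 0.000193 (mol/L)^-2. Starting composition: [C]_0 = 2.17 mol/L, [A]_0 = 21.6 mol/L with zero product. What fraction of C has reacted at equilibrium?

X = 0.331

Let X = conversion of C; extent ξ = 2.17·X mol/L.
Concentrations: [C] = 2.17 − 2.17X; [A] = 21.6 − 6.51X; [D] = 4.34X.
K = [D]^2 / ([C] [A]^3).
Equating to 0.000193 (mol/L)^-2: the physical root is X = 0.331.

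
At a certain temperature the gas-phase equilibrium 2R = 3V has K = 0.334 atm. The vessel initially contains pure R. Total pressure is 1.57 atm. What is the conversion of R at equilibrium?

Take 1 mol R as basis and let X be its fractional conversion, so ξ = 0.5X.
Moles: n_R = 1 − X; n_V = 1.5X.
n_T = Σnᵢ = 1 + 0.5X.
y_i = n_i/n_T, p_i = y_i·P. K = p_V^3 / (p_R^2).
Equating to 0.334 atm and solving on 0 < X < 1: X = 0.323.

X = 0.323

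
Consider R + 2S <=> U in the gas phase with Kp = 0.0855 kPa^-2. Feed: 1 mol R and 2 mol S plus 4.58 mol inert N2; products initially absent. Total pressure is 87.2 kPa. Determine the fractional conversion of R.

X = 0.779

Take 1 mol R as basis and let X be its fractional conversion, so ξ = X.
Mole table: n_R = 1 − X; n_S = 2 − 2X; n_U = X; n_I = 4.58 (inert).
Total moles n_T = 7.58 − 2X.
Mole fractions y_i = n_i/n_T; Kp = p_U / (p_R p_S^2) with p_i = y_i·P.
Equating to 0.0855 kPa^-2 and solving on 0 < X < 1: X = 0.779.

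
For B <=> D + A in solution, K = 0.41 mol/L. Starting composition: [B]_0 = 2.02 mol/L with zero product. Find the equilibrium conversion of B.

X = 0.360

Let X = conversion of B; extent ξ = 2.02·X mol/L.
Concentrations: [B] = 2.02 − 2.02X; [D] = 2.02X; [A] = 2.02X.
K = [D] [A] / ([B]).
This equals 0.41 at X = 0.360 (the root in 0 < X < 1).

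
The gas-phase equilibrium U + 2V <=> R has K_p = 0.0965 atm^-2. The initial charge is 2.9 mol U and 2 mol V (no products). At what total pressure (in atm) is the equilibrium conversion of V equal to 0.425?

P = 4.7 atm

Take 2 mol V as basis and let X be its fractional conversion, so ξ = X.
At extent ξ: n_U = 2.9 − X; n_V = 2 − 2X; n_R = X.
n_T = Σnᵢ = 4.9 − 2X.
K_p = p_R / (p_U p_V^2) with p_i = (n_i/n_T)·P.
At X = 0.425: the mole-fraction product g(X) = Π y_i^ν_i = 2.13. Since K_p = g(X)·P^{-2}, P = (g/K_p)^(1/2) = (2.13/0.0965)^(1/2) = 4.7 atm.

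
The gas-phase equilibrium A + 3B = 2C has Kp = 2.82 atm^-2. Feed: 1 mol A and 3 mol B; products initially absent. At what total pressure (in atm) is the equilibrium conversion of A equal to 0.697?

P = 4.53 atm

Basis: 1 mol A initially; let X = conversion of A. Extent ξ = X.
Mole table: n_A = 1 − X; n_B = 3 − 3X; n_C = 2X.
Total moles n_T = 4 − 2X.
Kp = p_C^2 / (p_A p_B^3) with p_i = (n_i/n_T)·P.
At X = 0.697: the mole-fraction product g(X) = Π y_i^ν_i = 57.99. Since Kp = g(X)·P^{-2}, P = (g/Kp)^(1/2) = (57.99/2.82)^(1/2) = 4.53 atm.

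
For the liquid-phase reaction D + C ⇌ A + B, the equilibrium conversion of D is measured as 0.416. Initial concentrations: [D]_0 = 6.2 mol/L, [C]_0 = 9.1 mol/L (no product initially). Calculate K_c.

K_c = 0.282

Let X = conversion of D.
Concentrations: [D] = 6.2 − 6.2X; [C] = 9.1 − 6.2X; [A] = 6.2X; [B] = 6.2X.
At X = 0.416: [D] = 3.62, [C] = 6.52, [A] = 2.58, [B] = 2.58.
K_c = [A] [B] / ([D] [C]) = 0.282.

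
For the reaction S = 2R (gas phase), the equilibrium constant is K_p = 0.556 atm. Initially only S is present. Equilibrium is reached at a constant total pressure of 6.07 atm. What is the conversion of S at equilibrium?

Take 1 mol S as basis and let X be its fractional conversion, so ξ = X.
Moles: n_S = 1 − X; n_R = 2X.
Summing: n_T = 1 + X.
Mole fractions y_i = n_i/n_T; K_p = p_R^2 / (p_S) with p_i = y_i·P.
Setting this equal to 0.556 atm and taking the physical root (0 < X < 1) gives X = 0.150.

X = 0.150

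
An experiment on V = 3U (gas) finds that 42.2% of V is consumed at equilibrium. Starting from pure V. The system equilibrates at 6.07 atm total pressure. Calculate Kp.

Kp = 38 atm^2

Let X = conversion of V (basis 1 mol V); extent of reaction ξ = X.
At extent ξ: n_V = 1 − X; n_U = 3X.
Total moles n_T = 1 + 2X.
At X = 0.422: n_V = 0.578, n_U = 1.27, n_T = 1.84.
p_i = (n_i/n_T)·P. Kp = p_U^3 / (p_V) = 38 atm^2.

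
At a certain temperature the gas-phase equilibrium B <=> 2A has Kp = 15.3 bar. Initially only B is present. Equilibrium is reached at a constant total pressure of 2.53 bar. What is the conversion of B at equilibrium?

Take 1 mol B as basis and let X be its fractional conversion, so ξ = X.
Mole table: n_B = 1 − X; n_A = 2X.
n_T = Σnᵢ = 1 + X.
Mole fractions y_i = n_i/n_T; Kp = p_A^2 / (p_B) with p_i = y_i·P.
This yields a degree-2 equation in X; solving on (0,1), X = 0.776.

X = 0.776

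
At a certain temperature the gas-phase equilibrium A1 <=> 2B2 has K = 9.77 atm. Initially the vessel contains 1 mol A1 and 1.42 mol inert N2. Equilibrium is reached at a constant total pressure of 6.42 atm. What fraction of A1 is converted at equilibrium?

X = 0.644

Basis: 1 mol A1 initially; let X = conversion of A1. Extent ξ = X.
Species balance: n_A1 = 1 − X; n_B2 = 2X; n_I = 1.42 (inert).
Total moles n_T = 2.42 + X.
Mole fractions y_i = n_i/n_T; K = p_B2^2 / (p_A1) with p_i = y_i·P.
Substituting and setting equal to 9.77 atm gives a polynomial in X; the root in (0,1) is X = 0.644.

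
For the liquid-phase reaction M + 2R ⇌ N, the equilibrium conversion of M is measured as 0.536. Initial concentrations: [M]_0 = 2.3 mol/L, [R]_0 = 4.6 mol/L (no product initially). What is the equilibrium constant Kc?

Let X = conversion of M.
Concentrations: [M] = 2.3 − 2.3X; [R] = 4.6 − 4.6X; [N] = 2.3X.
At X = 0.536: [M] = 1.07, [R] = 2.13, [N] = 1.23.
Kc = [N] / ([M] [R]^2) = 0.254 (mol/L)^-2.

Kc = 0.254 (mol/L)^-2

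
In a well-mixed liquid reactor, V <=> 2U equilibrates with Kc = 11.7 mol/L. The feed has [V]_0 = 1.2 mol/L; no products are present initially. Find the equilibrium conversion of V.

Let X = conversion of V; extent ξ = 1.2·X mol/L.
Concentrations: [V] = 1.2 − 1.2X; [U] = 2.4X.
Kc = [U]^2 / ([V]).
Solving Kc = 11.7 for X ∈ (0,1): X = 0.762.

X = 0.762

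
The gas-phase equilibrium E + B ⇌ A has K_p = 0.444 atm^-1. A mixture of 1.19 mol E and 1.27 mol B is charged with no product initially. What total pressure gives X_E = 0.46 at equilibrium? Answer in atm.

P = 5.08 atm

Let X = conversion of E (basis 1.19 mol E); extent of reaction ξ = 1.19X.
Moles: n_E = 1.19 − 1.19X; n_B = 1.27 − 1.19X; n_A = 1.19X.
n_T = Σnᵢ = 2.46 − 1.19X.
K_p = p_A / (p_E p_B) with p_i = (n_i/n_T)·P.
At X = 0.46: the mole-fraction product g(X) = Π y_i^ν_i = 2.255. Since K_p = g(X)·P^{-1}, P = (g/K_p)^(1/1) = (2.255/0.444)^(1/1) = 5.08 atm.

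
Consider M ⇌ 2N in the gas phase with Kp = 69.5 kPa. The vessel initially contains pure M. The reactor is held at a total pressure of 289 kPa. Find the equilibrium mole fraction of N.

Let X = conversion of M (basis 1 mol M); extent of reaction ξ = X.
Species balance: n_M = 1 − X; n_N = 2X.
Summing: n_T = 1 + X.
With p_i = (n_i/n_T)P, Kp = p_N^2 / (p_M).
This yields a degree-2 equation in X; solving on (0,1), X = 0.238.
Then n_N = 0.476, n_T = 1.24, so y_N = 0.385.

y_N = 0.385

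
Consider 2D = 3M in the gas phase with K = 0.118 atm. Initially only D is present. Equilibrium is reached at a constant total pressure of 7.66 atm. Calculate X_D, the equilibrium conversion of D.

Let X = conversion of D (basis 1 mol D); extent of reaction ξ = 0.5X.
Moles: n_D = 1 − X; n_M = 1.5X.
Total moles n_T = 1 + 0.5X.
With p_i = (n_i/n_T)P, K = p_M^3 / (p_D^2).
This yields a degree-3 equation in X; solving on (0,1), X = 0.152.

X = 0.152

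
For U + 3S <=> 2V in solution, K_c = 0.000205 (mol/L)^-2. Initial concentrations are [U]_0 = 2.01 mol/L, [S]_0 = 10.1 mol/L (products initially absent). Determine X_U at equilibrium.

X = 0.133

Let X = conversion of U; extent ξ = 2.01·X mol/L.
Concentrations: [U] = 2.01 − 2.01X; [S] = 10.1 − 6.03X; [V] = 4.02X.
K_c = [V]^2 / ([U] [S]^3).
Solving K_c = 0.000205 for X ∈ (0,1): X = 0.133.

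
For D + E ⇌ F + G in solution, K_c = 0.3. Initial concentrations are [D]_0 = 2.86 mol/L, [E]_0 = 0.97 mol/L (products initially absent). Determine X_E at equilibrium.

X = 0.561

Let X = conversion of E; extent ξ = 0.97·X mol/L.
Concentrations: [D] = 2.86 − 0.97X; [E] = 0.97 − 0.97X; [F] = 0.97X; [G] = 0.97X.
K_c = [F] [G] / ([D] [E]).
Setting equal to 0.3 and solving for X on (0,1) gives X = 0.561.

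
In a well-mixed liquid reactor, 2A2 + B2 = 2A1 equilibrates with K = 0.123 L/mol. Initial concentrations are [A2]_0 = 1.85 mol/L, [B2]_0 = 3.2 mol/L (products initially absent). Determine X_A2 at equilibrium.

X = 0.372

Let X = conversion of A2; extent ξ = 1.85X/2 mol/L.
Concentrations: [A2] = 1.85 − 1.85X; [B2] = 3.2 − 0.925X; [A1] = 1.85X.
K = [A1]^2 / ([A2]^2 [B2]).
Solving K = 0.123 for X ∈ (0,1): X = 0.372.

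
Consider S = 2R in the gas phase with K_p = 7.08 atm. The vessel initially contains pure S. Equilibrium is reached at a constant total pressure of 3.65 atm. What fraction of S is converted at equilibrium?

X = 0.571

Take 1 mol S as basis and let X be its fractional conversion, so ξ = X.
Mole table: n_S = 1 − X; n_R = 2X.
Summing: n_T = 1 + X.
y_i = n_i/n_T, p_i = y_i·P. K_p = p_R^2 / (p_S).
This yields a degree-2 equation in X; solving on (0,1), X = 0.571.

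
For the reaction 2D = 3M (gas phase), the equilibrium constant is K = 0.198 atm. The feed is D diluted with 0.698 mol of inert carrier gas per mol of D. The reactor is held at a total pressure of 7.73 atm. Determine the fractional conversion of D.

X = 0.205

Let X = conversion of D (basis 1 mol D); extent of reaction ξ = 0.5X.
Species balance: n_D = 1 − X; n_M = 1.5X; n_I = 0.698 (inert).
Summing: n_T = 1.7 + 0.5X.
y_i = n_i/n_T, p_i = y_i·P. K = p_M^3 / (p_D^2).
This yields a degree-3 equation in X; solving on (0,1), X = 0.205.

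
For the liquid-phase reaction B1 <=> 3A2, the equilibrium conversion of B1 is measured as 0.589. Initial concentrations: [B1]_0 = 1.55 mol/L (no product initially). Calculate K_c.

K_c = 32.3 (mol/L)^2

Let X = conversion of B1.
Concentrations: [B1] = 1.55 − 1.55X; [A2] = 4.65X.
At X = 0.589: [B1] = 0.637, [A2] = 2.74.
K_c = [A2]^3 / ([B1]) = 32.3 (mol/L)^2.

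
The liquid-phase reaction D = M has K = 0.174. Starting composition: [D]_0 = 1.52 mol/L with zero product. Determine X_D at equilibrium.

X = 0.148

Let X = conversion of D; extent ξ = 1.52·X mol/L.
Concentrations: [D] = 1.52 − 1.52X; [M] = 1.52X.
K = [M] / ([D]).
Solving K = 0.174 for X ∈ (0,1): X = 0.148.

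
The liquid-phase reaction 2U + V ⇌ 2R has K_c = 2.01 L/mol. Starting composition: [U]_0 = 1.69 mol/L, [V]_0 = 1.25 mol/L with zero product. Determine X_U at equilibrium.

X = 0.556

Let X = conversion of U; extent ξ = 1.69X/2 mol/L.
Concentrations: [U] = 1.69 − 1.69X; [V] = 1.25 − 0.845X; [R] = 1.69X.
K_c = [R]^2 / ([U]^2 [V]).
Solving K_c = 2.01 for X ∈ (0,1): X = 0.556.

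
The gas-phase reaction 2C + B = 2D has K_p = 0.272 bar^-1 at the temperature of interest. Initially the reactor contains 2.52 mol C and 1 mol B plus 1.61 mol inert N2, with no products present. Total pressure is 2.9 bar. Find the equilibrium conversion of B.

X = 0.316

Let X = conversion of B (basis 1 mol B); extent of reaction ξ = X.
Mole table: n_C = 2.52 − 2X; n_B = 1 − X; n_D = 2X; n_I = 1.61 (inert).
Summing: n_T = 5.13 − X.
y_i = n_i/n_T, p_i = y_i·P. K_p = p_D^2 / (p_C^2 p_B).
Substituting and setting equal to 0.272 bar^-1 gives a polynomial in X; the root in (0,1) is X = 0.316.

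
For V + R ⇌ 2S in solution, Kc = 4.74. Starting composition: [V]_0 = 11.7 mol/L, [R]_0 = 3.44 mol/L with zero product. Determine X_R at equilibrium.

X = 0.795

Let X = conversion of R; extent ξ = 3.44·X mol/L.
Concentrations: [V] = 11.7 − 3.44X; [R] = 3.44 − 3.44X; [S] = 6.88X.
Kc = [S]^2 / ([V] [R]).
Solving Kc = 4.74 for X ∈ (0,1): X = 0.795.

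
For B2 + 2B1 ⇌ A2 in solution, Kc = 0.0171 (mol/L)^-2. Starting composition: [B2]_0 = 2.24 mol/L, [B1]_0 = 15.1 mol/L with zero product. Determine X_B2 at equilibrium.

X = 0.709

Let X = conversion of B2; extent ξ = 2.24·X mol/L.
Concentrations: [B2] = 2.24 − 2.24X; [B1] = 15.1 − 4.48X; [A2] = 2.24X.
Kc = [A2] / ([B2] [B1]^2).
Equating to 0.0171 (mol/L)^-2: the physical root is X = 0.709.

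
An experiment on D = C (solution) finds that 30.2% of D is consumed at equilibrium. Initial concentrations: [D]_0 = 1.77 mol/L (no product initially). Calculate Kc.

Kc = 0.433

Let X = conversion of D.
Concentrations: [D] = 1.77 − 1.77X; [C] = 1.77X.
At X = 0.302: [D] = 1.24, [C] = 0.535.
Kc = [C] / ([D]) = 0.433.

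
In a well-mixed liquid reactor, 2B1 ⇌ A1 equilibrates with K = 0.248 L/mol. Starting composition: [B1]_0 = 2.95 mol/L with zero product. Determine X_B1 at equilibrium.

Let X = conversion of B1; extent ξ = 2.95X/2 mol/L.
Concentrations: [B1] = 2.95 − 2.95X; [A1] = 1.48X.
K = [A1] / ([B1]^2).
This equals 0.248 at X = 0.447 (the root in 0 < X < 1).

X = 0.447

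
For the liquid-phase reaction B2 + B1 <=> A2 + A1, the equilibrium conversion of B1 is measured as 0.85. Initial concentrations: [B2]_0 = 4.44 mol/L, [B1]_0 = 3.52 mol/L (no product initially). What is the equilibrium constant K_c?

K_c = 11.7

Let X = conversion of B1.
Concentrations: [B2] = 4.44 − 3.52X; [B1] = 3.52 − 3.52X; [A2] = 3.52X; [A1] = 3.52X.
At X = 0.85: [B2] = 1.45, [B1] = 0.528, [A2] = 2.99, [A1] = 2.99.
K_c = [A2] [A1] / ([B2] [B1]) = 11.7.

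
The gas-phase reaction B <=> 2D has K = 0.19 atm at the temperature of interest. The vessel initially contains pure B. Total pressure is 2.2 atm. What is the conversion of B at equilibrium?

Let X = conversion of B (basis 1 mol B); extent of reaction ξ = X.
At extent ξ: n_B = 1 − X; n_D = 2X.
Total moles n_T = 1 + X.
With p_i = (n_i/n_T)P, K = p_D^2 / (p_B).
Substituting and setting equal to 0.19 atm gives a polynomial in X; the root in (0,1) is X = 0.145.

X = 0.145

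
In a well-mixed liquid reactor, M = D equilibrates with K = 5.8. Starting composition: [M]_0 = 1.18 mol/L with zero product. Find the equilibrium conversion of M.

X = 0.853

Let X = conversion of M; extent ξ = 1.18·X mol/L.
Concentrations: [M] = 1.18 − 1.18X; [D] = 1.18X.
K = [D] / ([M]).
This equals 5.8 at X = 0.853 (the root in 0 < X < 1).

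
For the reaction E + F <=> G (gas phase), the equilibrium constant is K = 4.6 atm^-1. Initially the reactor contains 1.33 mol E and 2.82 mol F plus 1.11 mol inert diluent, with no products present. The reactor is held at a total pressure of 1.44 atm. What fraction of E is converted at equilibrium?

X = 0.740

Let X = conversion of E (basis 1.33 mol E); extent of reaction ξ = 1.33X.
Mole table: n_E = 1.33 − 1.33X; n_F = 2.82 − 1.33X; n_G = 1.33X; n_I = 1.11 (inert).
Summing: n_T = 5.26 − 1.33X.
With p_i = (n_i/n_T)P, K = p_G / (p_E p_F).
This yields a degree-2 equation in X; solving on (0,1), X = 0.740.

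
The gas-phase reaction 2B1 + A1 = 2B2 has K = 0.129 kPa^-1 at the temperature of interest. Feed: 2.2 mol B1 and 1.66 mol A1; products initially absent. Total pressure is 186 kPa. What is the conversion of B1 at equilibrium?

X = 0.722

Take 2.2 mol B1 as basis and let X be its fractional conversion, so ξ = 1.1X.
Moles: n_B1 = 2.2 − 2.2X; n_A1 = 1.66 − 1.1X; n_B2 = 2.2X.
n_T = Σnᵢ = 3.86 − 1.1X.
With p_i = (n_i/n_T)P, K = p_B2^2 / (p_B1^2 p_A1).
Equating to 0.129 kPa^-1 and solving on 0 < X < 1: X = 0.722.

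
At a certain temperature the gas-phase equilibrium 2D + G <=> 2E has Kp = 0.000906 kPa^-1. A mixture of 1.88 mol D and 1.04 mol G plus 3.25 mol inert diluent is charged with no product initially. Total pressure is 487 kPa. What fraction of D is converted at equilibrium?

Take 1.88 mol D as basis and let X be its fractional conversion, so ξ = 0.94X.
Moles: n_D = 1.88 − 1.88X; n_G = 1.04 − 0.94X; n_E = 1.88X; n_I = 3.25 (inert).
n_T = Σnᵢ = 6.17 − 0.94X.
Mole fractions y_i = n_i/n_T; Kp = p_E^2 / (p_D^2 p_G) with p_i = y_i·P.
Substituting and setting equal to 0.000906 kPa^-1 gives a polynomial in X; the root in (0,1) is X = 0.200.

X = 0.200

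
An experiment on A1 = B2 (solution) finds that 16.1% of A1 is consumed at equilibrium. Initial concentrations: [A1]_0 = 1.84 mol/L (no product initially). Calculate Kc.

Let X = conversion of A1.
Concentrations: [A1] = 1.84 − 1.84X; [B2] = 1.84X.
At X = 0.161: [A1] = 1.54, [B2] = 0.296.
Kc = [B2] / ([A1]) = 0.192.

Kc = 0.192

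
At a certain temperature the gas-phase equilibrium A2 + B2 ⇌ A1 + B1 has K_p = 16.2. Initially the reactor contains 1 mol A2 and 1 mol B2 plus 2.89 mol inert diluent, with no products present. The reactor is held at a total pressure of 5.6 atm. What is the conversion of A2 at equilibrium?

Let X = conversion of A2 (basis 1 mol A2); extent of reaction ξ = X.
At extent ξ: n_A2 = 1 − X; n_B2 = 1 − X; n_A1 = X; n_B1 = X; n_I = 2.89 (inert).
Total moles n_T = 4.89 (Δν = 0, constant).
Mole fractions y_i = n_i/n_T; K_p = p_A1 p_B1 / (p_A2 p_B2) with p_i = y_i·P.
Substituting and setting equal to 16.2 gives a polynomial in X; the root in (0,1) is X = 0.801.

X = 0.801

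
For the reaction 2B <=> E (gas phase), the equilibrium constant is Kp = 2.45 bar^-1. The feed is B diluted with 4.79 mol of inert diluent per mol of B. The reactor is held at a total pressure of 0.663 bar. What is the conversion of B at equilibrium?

Let X = conversion of B (basis 1 mol B); extent of reaction ξ = 0.5X.
At extent ξ: n_B = 1 − X; n_E = 0.5X; n_I = 4.79 (inert).
Summing: n_T = 5.79 − 0.5X.
y_i = n_i/n_T, p_i = y_i·P. Kp = p_E / (p_B^2).
This yields a degree-2 equation in X; solving on (0,1), X = 0.290.

X = 0.290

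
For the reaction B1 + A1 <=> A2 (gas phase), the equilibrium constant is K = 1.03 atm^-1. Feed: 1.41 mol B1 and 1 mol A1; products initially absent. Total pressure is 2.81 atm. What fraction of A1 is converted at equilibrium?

Take 1 mol A1 as basis and let X be its fractional conversion, so ξ = X.
At extent ξ: n_B1 = 1.41 − X; n_A1 = 1 − X; n_A2 = X.
Summing: n_T = 2.41 − X.
With p_i = (n_i/n_T)P, K = p_A2 / (p_B1 p_A1).
Setting this equal to 1.03 atm^-1 and taking the physical root (0 < X < 1) gives X = 0.569.

X = 0.569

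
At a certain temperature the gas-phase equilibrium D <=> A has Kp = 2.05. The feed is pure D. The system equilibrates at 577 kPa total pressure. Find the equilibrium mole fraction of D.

y_D = 0.328

Take 1 mol D as basis and let X be its fractional conversion, so ξ = X.
At extent ξ: n_D = 1 − X; n_A = X.
Total moles n_T = 1 (Δν = 0, constant).
y_i = n_i/n_T, p_i = y_i·P. Kp = p_A / (p_D).
Setting this equal to 2.05 and taking the physical root (0 < X < 1) gives X = 0.672.
Then n_D = 0.328, n_T = 1, so y_D = 0.328.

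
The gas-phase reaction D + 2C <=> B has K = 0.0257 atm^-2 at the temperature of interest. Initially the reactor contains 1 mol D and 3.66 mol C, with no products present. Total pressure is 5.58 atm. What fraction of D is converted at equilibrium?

X = 0.312

Take 1 mol D as basis and let X be its fractional conversion, so ξ = X.
Moles: n_D = 1 − X; n_C = 3.66 − 2X; n_B = X.
n_T = Σnᵢ = 4.66 − 2X.
With p_i = (n_i/n_T)P, K = p_B / (p_D p_C^2).
This yields a degree-3 equation in X; solving on (0,1), X = 0.312.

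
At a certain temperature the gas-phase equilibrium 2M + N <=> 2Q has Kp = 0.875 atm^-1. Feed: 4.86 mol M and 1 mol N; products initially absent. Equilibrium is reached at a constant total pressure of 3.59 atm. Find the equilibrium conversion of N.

Take 1 mol N as basis and let X be its fractional conversion, so ξ = X.
Species balance: n_M = 4.86 − 2X; n_N = 1 − X; n_Q = 2X.
Summing: n_T = 5.86 − X.
With p_i = (n_i/n_T)P, Kp = p_Q^2 / (p_M^2 p_N).
Equating to 0.875 atm^-1 and solving on 0 < X < 1: X = 0.715.

X = 0.715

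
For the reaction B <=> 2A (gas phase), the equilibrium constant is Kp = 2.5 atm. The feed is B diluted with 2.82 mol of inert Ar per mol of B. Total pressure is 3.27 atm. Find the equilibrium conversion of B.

Let X = conversion of B (basis 1 mol B); extent of reaction ξ = X.
Species balance: n_B = 1 − X; n_A = 2X; n_I = 2.82 (inert).
Summing: n_T = 3.82 + X.
y_i = n_i/n_T, p_i = y_i·P. Kp = p_A^2 / (p_B).
Substituting and setting equal to 2.5 atm gives a polynomial in X; the root in (0,1) is X = 0.589.

X = 0.589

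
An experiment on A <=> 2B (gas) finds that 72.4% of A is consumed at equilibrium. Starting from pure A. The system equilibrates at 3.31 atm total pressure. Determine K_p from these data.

Let X = conversion of A (basis 1 mol A); extent of reaction ξ = X.
Mole table: n_A = 1 − X; n_B = 2X.
Total moles n_T = 1 + X.
At X = 0.724: n_A = 0.276, n_B = 1.45, n_T = 1.72.
p_i = (n_i/n_T)·P. K_p = p_B^2 / (p_A) = 14.6 atm.

K_p = 14.6 atm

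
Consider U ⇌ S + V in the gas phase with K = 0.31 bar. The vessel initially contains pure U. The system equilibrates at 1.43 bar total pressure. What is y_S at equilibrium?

Basis: 1 mol U initially; let X = conversion of U. Extent ξ = X.
Species balance: n_U = 1 − X; n_S = X; n_V = X.
Summing: n_T = 1 + X.
y_i = n_i/n_T, p_i = y_i·P. K = p_S p_V / (p_U).
Substituting and setting equal to 0.31 bar gives a polynomial in X; the root in (0,1) is X = 0.422.
Then n_S = 0.422, n_T = 1.42, so y_S = 0.297.

y_S = 0.297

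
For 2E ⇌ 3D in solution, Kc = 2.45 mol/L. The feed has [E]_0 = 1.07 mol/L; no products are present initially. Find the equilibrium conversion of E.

X = 0.531

Let X = conversion of E; extent ξ = 1.07X/2 mol/L.
Concentrations: [E] = 1.07 − 1.07X; [D] = 1.6X.
Kc = [D]^3 / ([E]^2).
Solving Kc = 2.45 for X ∈ (0,1): X = 0.531.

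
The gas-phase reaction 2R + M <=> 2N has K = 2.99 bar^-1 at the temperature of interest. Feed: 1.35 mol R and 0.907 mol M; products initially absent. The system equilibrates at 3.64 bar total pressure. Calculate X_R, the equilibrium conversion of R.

Let X = conversion of R (basis 1.35 mol R); extent of reaction ξ = 0.675X.
Mole table: n_R = 1.35 − 1.35X; n_M = 0.907 − 0.675X; n_N = 1.35X.
Total moles n_T = 2.26 − 0.675X.
With p_i = (n_i/n_T)P, K = p_N^2 / (p_R^2 p_M).
Setting this equal to 2.99 bar^-1 and taking the physical root (0 < X < 1) gives X = 0.629.

X = 0.629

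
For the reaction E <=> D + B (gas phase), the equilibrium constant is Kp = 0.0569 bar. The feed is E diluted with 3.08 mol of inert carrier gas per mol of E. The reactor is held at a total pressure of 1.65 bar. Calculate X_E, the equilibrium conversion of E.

X = 0.321

Basis: 1 mol E initially; let X = conversion of E. Extent ξ = X.
Species balance: n_E = 1 − X; n_D = X; n_B = X; n_I = 3.08 (inert).
Summing: n_T = 4.08 + X.
With p_i = (n_i/n_T)P, Kp = p_D p_B / (p_E).
Setting this equal to 0.0569 bar and taking the physical root (0 < X < 1) gives X = 0.321.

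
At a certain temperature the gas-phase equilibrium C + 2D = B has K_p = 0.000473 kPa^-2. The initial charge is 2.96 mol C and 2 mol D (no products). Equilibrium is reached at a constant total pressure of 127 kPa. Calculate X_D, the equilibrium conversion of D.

Basis: 2 mol D initially; let X = conversion of D. Extent ξ = X.
Mole table: n_C = 2.96 − X; n_D = 2 − 2X; n_B = X.
n_T = Σnᵢ = 4.96 − 2X.
With p_i = (n_i/n_T)P, K_p = p_B / (p_C p_D^2).
Setting this equal to 0.000473 kPa^-2 and taking the physical root (0 < X < 1) gives X = 0.649.

X = 0.649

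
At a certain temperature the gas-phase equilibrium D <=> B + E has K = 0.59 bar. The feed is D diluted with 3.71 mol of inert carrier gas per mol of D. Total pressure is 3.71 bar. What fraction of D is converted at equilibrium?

X = 0.589

Take 1 mol D as basis and let X be its fractional conversion, so ξ = X.
At extent ξ: n_D = 1 − X; n_B = X; n_E = X; n_I = 3.71 (inert).
n_T = Σnᵢ = 4.71 + X.
Mole fractions y_i = n_i/n_T; K = p_B p_E / (p_D) with p_i = y_i·P.
Equating to 0.59 bar and solving on 0 < X < 1: X = 0.589.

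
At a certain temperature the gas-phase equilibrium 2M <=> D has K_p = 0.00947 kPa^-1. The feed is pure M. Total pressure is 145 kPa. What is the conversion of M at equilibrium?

Take 1 mol M as basis and let X be its fractional conversion, so ξ = 0.5X.
Species balance: n_M = 1 − X; n_D = 0.5X.
n_T = Σnᵢ = 1 − 0.5X.
With p_i = (n_i/n_T)P, K_p = p_D / (p_M^2).
Equating to 0.00947 kPa^-1 and solving on 0 < X < 1: X = 0.608.

X = 0.608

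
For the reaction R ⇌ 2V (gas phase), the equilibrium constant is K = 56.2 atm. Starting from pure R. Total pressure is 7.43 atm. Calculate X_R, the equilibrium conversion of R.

X = 0.809

Take 1 mol R as basis and let X be its fractional conversion, so ξ = X.
At extent ξ: n_R = 1 − X; n_V = 2X.
n_T = Σnᵢ = 1 + X.
Mole fractions y_i = n_i/n_T; K = p_V^2 / (p_R) with p_i = y_i·P.
Setting this equal to 56.2 atm and taking the physical root (0 < X < 1) gives X = 0.809.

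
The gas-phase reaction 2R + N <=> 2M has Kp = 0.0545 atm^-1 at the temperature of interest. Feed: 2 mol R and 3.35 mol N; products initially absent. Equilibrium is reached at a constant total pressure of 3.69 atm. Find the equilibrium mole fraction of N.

Let X = conversion of R (basis 2 mol R); extent of reaction ξ = X.
Mole table: n_R = 2 − 2X; n_N = 3.35 − X; n_M = 2X.
Summing: n_T = 5.35 − X.
y_i = n_i/n_T, p_i = y_i·P. Kp = p_M^2 / (p_R^2 p_N).
Substituting and setting equal to 0.0545 atm^-1 gives a polynomial in X; the root in (0,1) is X = 0.259.
Then n_N = 3.09, n_T = 5.09, so y_N = 0.607.

y_N = 0.607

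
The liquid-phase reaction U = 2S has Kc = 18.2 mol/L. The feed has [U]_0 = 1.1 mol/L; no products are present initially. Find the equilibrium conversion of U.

X = 0.832

Let X = conversion of U; extent ξ = 1.1·X mol/L.
Concentrations: [U] = 1.1 − 1.1X; [S] = 2.2X.
Kc = [S]^2 / ([U]).
Solving Kc = 18.2 for X ∈ (0,1): X = 0.832.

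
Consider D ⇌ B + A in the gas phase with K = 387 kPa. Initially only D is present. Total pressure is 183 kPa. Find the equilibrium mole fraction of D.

y_D = 0.097

Let X = conversion of D (basis 1 mol D); extent of reaction ξ = X.
At extent ξ: n_D = 1 − X; n_B = X; n_A = X.
n_T = Σnᵢ = 1 + X.
y_i = n_i/n_T, p_i = y_i·P. K = p_B p_A / (p_D).
Setting this equal to 387 kPa and taking the physical root (0 < X < 1) gives X = 0.824.
Then n_D = 0.176, n_T = 1.82, so y_D = 0.097.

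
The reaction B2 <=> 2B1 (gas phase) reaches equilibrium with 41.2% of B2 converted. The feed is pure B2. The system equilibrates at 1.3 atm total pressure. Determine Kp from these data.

Kp = 1.06 atm

Basis: 1 mol B2 initially; let X = conversion of B2. Extent ξ = X.
Species balance: n_B2 = 1 − X; n_B1 = 2X.
n_T = Σnᵢ = 1 + X.
At X = 0.412: n_B2 = 0.588, n_B1 = 0.824, n_T = 1.41.
p_i = (n_i/n_T)·P. Kp = p_B1^2 / (p_B2) = 1.06 atm.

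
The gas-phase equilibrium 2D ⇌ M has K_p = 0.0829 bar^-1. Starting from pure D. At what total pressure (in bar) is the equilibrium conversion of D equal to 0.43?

Take 1 mol D as basis and let X be its fractional conversion, so ξ = 0.5X.
Mole table: n_D = 1 − X; n_M = 0.5X.
Summing: n_T = 1 − 0.5X.
K_p = p_M / (p_D^2) with p_i = (n_i/n_T)·P.
At X = 0.43: the mole-fraction product g(X) = Π y_i^ν_i = 0.5195. Since K_p = g(X)·P^{-1}, P = (g/K_p)^(1/1) = (0.5195/0.0829)^(1/1) = 6.27 bar.

P = 6.27 bar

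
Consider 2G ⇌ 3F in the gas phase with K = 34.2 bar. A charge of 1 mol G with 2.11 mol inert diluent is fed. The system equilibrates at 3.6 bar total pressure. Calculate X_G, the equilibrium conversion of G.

Take 1 mol G as basis and let X be its fractional conversion, so ξ = 0.5X.
Moles: n_G = 1 − X; n_F = 1.5X; n_I = 2.11 (inert).
Total moles n_T = 3.11 + 0.5X.
With p_i = (n_i/n_T)P, K = p_F^3 / (p_G^2).
Substituting and setting equal to 34.2 bar gives a polynomial in X; the root in (0,1) is X = 0.780.

X = 0.780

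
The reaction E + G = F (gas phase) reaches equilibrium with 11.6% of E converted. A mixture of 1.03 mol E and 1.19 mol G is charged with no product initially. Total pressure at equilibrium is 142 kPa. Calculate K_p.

K_p = 0.00181 kPa^-1

Take 1.03 mol E as basis and let X be its fractional conversion, so ξ = 1.03X.
Species balance: n_E = 1.03 − 1.03X; n_G = 1.19 − 1.03X; n_F = 1.03X.
n_T = Σnᵢ = 2.22 − 1.03X.
At X = 0.116: n_E = 0.911, n_G = 1.07, n_F = 0.119, n_T = 2.1.
p_i = (n_i/n_T)·P. K_p = p_F / (p_E p_G) = 0.00181 kPa^-1.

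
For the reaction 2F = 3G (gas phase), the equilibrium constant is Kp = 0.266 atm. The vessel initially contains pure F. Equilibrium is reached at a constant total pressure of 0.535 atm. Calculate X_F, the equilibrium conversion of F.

X = 0.399

Take 1 mol F as basis and let X be its fractional conversion, so ξ = 0.5X.
Species balance: n_F = 1 − X; n_G = 1.5X.
Summing: n_T = 1 + 0.5X.
Mole fractions y_i = n_i/n_T; Kp = p_G^3 / (p_F^2) with p_i = y_i·P.
Setting this equal to 0.266 atm and taking the physical root (0 < X < 1) gives X = 0.399.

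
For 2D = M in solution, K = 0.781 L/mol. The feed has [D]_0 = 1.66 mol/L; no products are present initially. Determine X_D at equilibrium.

X = 0.543

Let X = conversion of D; extent ξ = 1.66X/2 mol/L.
Concentrations: [D] = 1.66 − 1.66X; [M] = 0.83X.
K = [M] / ([D]^2).
Setting equal to 0.781 and solving for X on (0,1) gives X = 0.543.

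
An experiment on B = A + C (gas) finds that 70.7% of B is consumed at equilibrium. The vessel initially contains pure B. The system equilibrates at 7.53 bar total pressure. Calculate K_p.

Basis: 1 mol B initially; let X = conversion of B. Extent ξ = X.
Species balance: n_B = 1 − X; n_A = X; n_C = X.
Total moles n_T = 1 + X.
At X = 0.707: n_B = 0.293, n_A = 0.707, n_C = 0.707, n_T = 1.71.
p_i = (n_i/n_T)·P. K_p = p_A p_C / (p_B) = 7.53 bar.

K_p = 7.53 bar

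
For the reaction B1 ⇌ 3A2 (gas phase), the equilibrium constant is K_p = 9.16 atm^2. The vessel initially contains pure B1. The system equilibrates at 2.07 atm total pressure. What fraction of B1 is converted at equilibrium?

Take 1 mol B1 as basis and let X be its fractional conversion, so ξ = X.
At extent ξ: n_B1 = 1 − X; n_A2 = 3X.
Total moles n_T = 1 + 2X.
Mole fractions y_i = n_i/n_T; K_p = p_A2^3 / (p_B1) with p_i = y_i·P.
Setting this equal to 9.16 atm^2 and taking the physical root (0 < X < 1) gives X = 0.540.

X = 0.540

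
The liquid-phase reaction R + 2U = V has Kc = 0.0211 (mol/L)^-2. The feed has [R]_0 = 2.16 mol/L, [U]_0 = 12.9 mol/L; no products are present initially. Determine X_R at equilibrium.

X = 0.677

Let X = conversion of R; extent ξ = 2.16·X mol/L.
Concentrations: [R] = 2.16 − 2.16X; [U] = 12.9 − 4.32X; [V] = 2.16X.
Kc = [V] / ([R] [U]^2).
This equals 0.0211 at X = 0.677 (the root in 0 < X < 1).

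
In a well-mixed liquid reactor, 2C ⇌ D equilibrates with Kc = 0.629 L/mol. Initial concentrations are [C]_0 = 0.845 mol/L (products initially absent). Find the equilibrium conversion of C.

Let X = conversion of C; extent ξ = 0.845X/2 mol/L.
Concentrations: [C] = 0.845 − 0.845X; [D] = 0.422X.
Kc = [D] / ([C]^2).
This equals 0.629 at X = 0.392 (the root in 0 < X < 1).

X = 0.392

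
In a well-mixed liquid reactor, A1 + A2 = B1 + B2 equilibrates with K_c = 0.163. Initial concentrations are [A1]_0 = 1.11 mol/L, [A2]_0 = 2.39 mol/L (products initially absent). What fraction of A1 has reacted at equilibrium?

X = 0.410

Let X = conversion of A1; extent ξ = 1.11·X mol/L.
Concentrations: [A1] = 1.11 − 1.11X; [A2] = 2.39 − 1.11X; [B1] = 1.11X; [B2] = 1.11X.
K_c = [B1] [B2] / ([A1] [A2]).
This equals 0.163 at X = 0.410 (the root in 0 < X < 1).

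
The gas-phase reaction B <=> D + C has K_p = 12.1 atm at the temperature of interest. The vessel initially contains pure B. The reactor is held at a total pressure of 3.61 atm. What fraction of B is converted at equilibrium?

Let X = conversion of B (basis 1 mol B); extent of reaction ξ = X.
Mole table: n_B = 1 − X; n_D = X; n_C = X.
Total moles n_T = 1 + X.
y_i = n_i/n_T, p_i = y_i·P. K_p = p_D p_C / (p_B).
Setting this equal to 12.1 atm and taking the physical root (0 < X < 1) gives X = 0.878.

X = 0.878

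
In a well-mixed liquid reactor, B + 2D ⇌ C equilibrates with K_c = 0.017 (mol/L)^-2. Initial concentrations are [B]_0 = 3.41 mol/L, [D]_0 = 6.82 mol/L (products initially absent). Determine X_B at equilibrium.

X = 0.287

Let X = conversion of B; extent ξ = 3.41·X mol/L.
Concentrations: [B] = 3.41 − 3.41X; [D] = 6.82 − 6.82X; [C] = 3.41X.
K_c = [C] / ([B] [D]^2).
Equating to 0.017 (mol/L)^-2: the physical root is X = 0.287.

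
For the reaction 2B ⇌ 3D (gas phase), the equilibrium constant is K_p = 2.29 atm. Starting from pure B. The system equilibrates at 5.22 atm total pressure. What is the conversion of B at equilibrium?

Basis: 1 mol B initially; let X = conversion of B. Extent ξ = 0.5X.
Moles: n_B = 1 − X; n_D = 1.5X.
n_T = Σnᵢ = 1 + 0.5X.
With p_i = (n_i/n_T)P, K_p = p_D^3 / (p_B^2).
This yields a degree-3 equation in X; solving on (0,1), X = 0.388.

X = 0.388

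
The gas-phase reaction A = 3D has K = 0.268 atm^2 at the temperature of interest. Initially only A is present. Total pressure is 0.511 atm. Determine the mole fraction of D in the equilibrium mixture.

y_D = 0.686

Basis: 1 mol A initially; let X = conversion of A. Extent ξ = X.
Moles: n_A = 1 − X; n_D = 3X.
Summing: n_T = 1 + 2X.
With p_i = (n_i/n_T)P, K = p_D^3 / (p_A).
Equating to 0.268 atm^2 and solving on 0 < X < 1: X = 0.421.
Then n_D = 1.26, n_T = 1.84, so y_D = 0.686.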